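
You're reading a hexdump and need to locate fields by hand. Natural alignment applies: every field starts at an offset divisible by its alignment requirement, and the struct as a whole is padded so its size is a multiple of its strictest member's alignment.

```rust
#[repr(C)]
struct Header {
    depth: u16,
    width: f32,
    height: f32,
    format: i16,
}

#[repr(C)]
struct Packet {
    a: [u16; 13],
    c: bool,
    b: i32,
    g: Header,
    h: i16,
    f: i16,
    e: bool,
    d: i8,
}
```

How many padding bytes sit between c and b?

1

Header: 0..2  depth  (2B, 2-aligned); 2..4  -- padding (2B); 4..8  width  (4B, 4-aligned); 8..12  height  (4B, 4-aligned); 12..14  format  (2B, 2-aligned); 14..16  -- tail padding (2B); sizeof = 16, alignof = 4
0..26  a  (26B, 2-aligned)
26..27  c  (1B, 1-aligned)
27..28  -- padding (1B)
28..32  b  (4B, 4-aligned)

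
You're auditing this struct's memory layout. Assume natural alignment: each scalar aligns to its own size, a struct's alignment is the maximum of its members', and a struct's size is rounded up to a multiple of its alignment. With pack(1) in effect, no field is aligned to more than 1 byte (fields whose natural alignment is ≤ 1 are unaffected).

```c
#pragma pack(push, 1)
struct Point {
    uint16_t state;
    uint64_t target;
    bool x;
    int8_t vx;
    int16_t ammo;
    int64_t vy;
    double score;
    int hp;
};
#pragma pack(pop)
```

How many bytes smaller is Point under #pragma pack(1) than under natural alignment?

natural layout:
  state at 0 (size 2, align 2) → ends 2
  pad 6 to align 8 for target
  target at 8 (size 8, align 8) → ends 16
  x at 16 (size 1, align 1) → ends 17
  vx at 17 (size 1, align 1) → ends 18
  ammo at 18 (size 2, align 2) → ends 20
  pad 4 to align 8 for vy
  vy at 24 (size 8, align 8) → ends 32
  score at 32 (size 8, align 8) → ends 40
  hp at 40 (size 4, align 4) → ends 44
  tail pad 4 to reach multiple of 8
  total 48 bytes, alignment 8
packed(1) layout:
  state at 0 (size 2, align 1) → ends 2
  target at 2 (size 8, align 1) → ends 10
  x at 10 (size 1, align 1) → ends 11
  vx at 11 (size 1, align 1) → ends 12
  ammo at 12 (size 2, align 1) → ends 14
  vy at 14 (size 8, align 1) → ends 22
  score at 22 (size 8, align 1) → ends 30
  hp at 30 (size 4, align 1) → ends 34
  total 34 bytes, alignment 1
48 − 34 = 14

14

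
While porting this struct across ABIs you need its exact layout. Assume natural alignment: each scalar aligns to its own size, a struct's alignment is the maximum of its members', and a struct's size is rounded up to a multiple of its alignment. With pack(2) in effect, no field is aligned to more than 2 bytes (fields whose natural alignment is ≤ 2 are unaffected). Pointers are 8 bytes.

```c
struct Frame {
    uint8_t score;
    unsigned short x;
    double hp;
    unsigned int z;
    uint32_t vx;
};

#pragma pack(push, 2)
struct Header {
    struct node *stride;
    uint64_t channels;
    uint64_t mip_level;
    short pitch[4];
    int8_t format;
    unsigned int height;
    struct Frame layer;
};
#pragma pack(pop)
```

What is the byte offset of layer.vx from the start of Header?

Frame: 0..1  score  (1B, 1-aligned); 1..2  -- padding (1B); 2..4  x  (2B, 2-aligned); 4..8  -- padding (4B); 8..16  hp  (8B, 8-aligned); 16..20  z  (4B, 4-aligned); 20..24  vx  (4B, 4-aligned); sizeof = 24, alignof = 8
0..8  stride  (8B, 2-aligned)
8..16  channels  (8B, 2-aligned)
16..24  mip_level  (8B, 2-aligned)
24..32  pitch  (8B, 2-aligned)
32..33  format  (1B, 1-aligned)
33..34  -- padding (1B)
34..38  height  (4B, 2-aligned)
38..62  layer  (24B, 2-aligned)
within Frame: vx at 20
38 + 20 = 58

58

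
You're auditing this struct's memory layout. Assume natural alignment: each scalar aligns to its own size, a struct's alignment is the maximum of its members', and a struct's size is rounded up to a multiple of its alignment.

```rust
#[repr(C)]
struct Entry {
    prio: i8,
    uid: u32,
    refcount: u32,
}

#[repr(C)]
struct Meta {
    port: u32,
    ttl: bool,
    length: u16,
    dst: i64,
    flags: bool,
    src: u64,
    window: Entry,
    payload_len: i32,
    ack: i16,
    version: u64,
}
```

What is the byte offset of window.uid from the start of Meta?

Entry: prio at 0 (size 1, align 1) → ends 1; pad 3 to align 4 for uid; uid at 4 (size 4, align 4) → ends 8; refcount at 8 (size 4, align 4) → ends 12; total 12 bytes, alignment 4
port at 0 (size 4, align 4) → ends 4
ttl at 4 (size 1, align 1) → ends 5
pad 1 to align 2 for length
length at 6 (size 2, align 2) → ends 8
dst at 8 (size 8, align 8) → ends 16
flags at 16 (size 1, align 1) → ends 17
pad 7 to align 8 for src
src at 24 (size 8, align 8) → ends 32
window at 32 (size 12, align 4) → ends 44
within Entry: uid at 4
32 + 4 = 36

36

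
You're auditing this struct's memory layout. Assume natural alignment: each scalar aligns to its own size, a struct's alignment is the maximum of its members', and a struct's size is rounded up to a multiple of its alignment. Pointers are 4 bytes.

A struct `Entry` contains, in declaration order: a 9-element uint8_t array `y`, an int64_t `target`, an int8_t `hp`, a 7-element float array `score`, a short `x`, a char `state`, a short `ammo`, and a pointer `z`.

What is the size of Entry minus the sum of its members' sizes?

17

@0: y [9B, align 1] → 9
+7 pad (align 8)
@16: target [8B, align 8] → 24
@24: hp [1B, align 1] → 25
+3 pad (align 4)
@28: score [28B, align 4] → 56
@56: x [2B, align 2] → 58
@58: state [1B, align 1] → 59
+1 pad (align 2)
@60: ammo [2B, align 2] → 62
+2 pad (align 4)
@64: z [4B, align 4] → 68
+4 tail pad (align 8)
size 72, align 8
data bytes 55, size 72 → padding 17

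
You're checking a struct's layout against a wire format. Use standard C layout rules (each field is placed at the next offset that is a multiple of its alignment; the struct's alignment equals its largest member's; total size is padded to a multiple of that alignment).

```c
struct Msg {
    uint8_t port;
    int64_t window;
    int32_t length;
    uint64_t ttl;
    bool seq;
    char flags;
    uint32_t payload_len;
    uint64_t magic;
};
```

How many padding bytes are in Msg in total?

@0: port [1B, align 1] → 1
+7 pad (align 8)
@8: window [8B, align 8] → 16
@16: length [4B, align 4] → 20
+4 pad (align 8)
@24: ttl [8B, align 8] → 32
@32: seq [1B, align 1] → 33
@33: flags [1B, align 1] → 34
+2 pad (align 4)
@36: payload_len [4B, align 4] → 40
@40: magic [8B, align 8] → 48
size 48, align 8
data bytes 35, size 48 → padding 13

13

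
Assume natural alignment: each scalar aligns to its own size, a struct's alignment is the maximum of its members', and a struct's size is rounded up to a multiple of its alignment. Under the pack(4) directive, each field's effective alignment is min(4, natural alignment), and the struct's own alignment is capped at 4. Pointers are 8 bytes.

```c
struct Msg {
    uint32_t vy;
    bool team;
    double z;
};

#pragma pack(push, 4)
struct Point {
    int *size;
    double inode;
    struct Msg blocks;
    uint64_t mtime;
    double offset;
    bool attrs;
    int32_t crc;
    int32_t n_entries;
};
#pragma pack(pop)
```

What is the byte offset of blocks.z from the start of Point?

Msg: vy at 0 (size 4, align 4) → ends 4; team at 4 (size 1, align 1) → ends 5; pad 3 to align 8 for z; z at 8 (size 8, align 8) → ends 16; total 16 bytes, alignment 8
size at 0 (size 8, align 4) → ends 8
inode at 8 (size 8, align 4) → ends 16
blocks at 16 (size 16, align 4) → ends 32
within Msg: z at 8
16 + 8 = 24

24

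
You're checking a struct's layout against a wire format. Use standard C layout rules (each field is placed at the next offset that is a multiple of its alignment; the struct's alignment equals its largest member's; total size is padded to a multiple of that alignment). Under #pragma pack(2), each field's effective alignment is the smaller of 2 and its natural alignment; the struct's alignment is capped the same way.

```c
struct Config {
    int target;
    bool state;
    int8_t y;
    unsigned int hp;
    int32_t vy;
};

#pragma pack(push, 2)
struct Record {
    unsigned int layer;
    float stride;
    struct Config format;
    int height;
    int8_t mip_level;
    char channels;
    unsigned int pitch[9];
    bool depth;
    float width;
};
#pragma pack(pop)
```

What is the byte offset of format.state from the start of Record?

Config: 0..4  target  (4B, 4-aligned); 4..5  state  (1B, 1-aligned); 5..6  y  (1B, 1-aligned); 6..8  -- padding (2B); 8..12  hp  (4B, 4-aligned); 12..16  vy  (4B, 4-aligned); sizeof = 16, alignof = 4
0..4  layer  (4B, 2-aligned)
4..8  stride  (4B, 2-aligned)
8..24  format  (16B, 2-aligned)
within Config: state at 4
8 + 4 = 12

12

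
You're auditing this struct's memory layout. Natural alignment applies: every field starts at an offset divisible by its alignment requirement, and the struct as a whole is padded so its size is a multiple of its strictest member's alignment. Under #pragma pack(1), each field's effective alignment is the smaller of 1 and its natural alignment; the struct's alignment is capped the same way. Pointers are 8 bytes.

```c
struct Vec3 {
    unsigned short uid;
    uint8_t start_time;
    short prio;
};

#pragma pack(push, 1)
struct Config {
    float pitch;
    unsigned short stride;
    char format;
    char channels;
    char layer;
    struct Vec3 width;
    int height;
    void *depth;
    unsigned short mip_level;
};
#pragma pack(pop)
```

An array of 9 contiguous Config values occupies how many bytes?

Vec3: 0..2  uid  (2B, 2-aligned); 2..3  start_time  (1B, 1-aligned); 3..4  -- padding (1B); 4..6  prio  (2B, 2-aligned); sizeof = 6, alignof = 2
0..4  pitch  (4B, 1-aligned)
4..6  stride  (2B, 1-aligned)
6..7  format  (1B, 1-aligned)
7..8  channels  (1B, 1-aligned)
8..9  layer  (1B, 1-aligned)
9..15  width  (6B, 1-aligned)
15..19  height  (4B, 1-aligned)
19..27  depth  (8B, 1-aligned)
27..29  mip_level  (2B, 1-aligned)
sizeof = 29, alignof = 1
array of 9: 9 × 29 = 261

261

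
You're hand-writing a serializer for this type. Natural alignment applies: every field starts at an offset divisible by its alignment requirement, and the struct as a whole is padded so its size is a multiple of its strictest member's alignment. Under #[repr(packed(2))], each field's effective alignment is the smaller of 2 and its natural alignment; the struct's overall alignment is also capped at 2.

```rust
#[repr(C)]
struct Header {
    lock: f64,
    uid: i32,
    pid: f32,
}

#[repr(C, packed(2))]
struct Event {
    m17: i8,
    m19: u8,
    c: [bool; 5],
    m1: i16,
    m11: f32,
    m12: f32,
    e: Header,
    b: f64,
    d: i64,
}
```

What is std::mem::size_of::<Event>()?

50

Header: lock at 0 (size 8, align 8) → ends 8; uid at 8 (size 4, align 4) → ends 12; pid at 12 (size 4, align 4) → ends 16; total 16 bytes, alignment 8
m17 at 0 (size 1, align 1) → ends 1
m19 at 1 (size 1, align 1) → ends 2
c at 2 (size 5, align 1) → ends 7
pad 1 to align 2 for m1
m1 at 8 (size 2, align 2) → ends 10
m11 at 10 (size 4, align 2) → ends 14
m12 at 14 (size 4, align 2) → ends 18
e at 18 (size 16, align 2) → ends 34
b at 34 (size 8, align 2) → ends 42
d at 42 (size 8, align 2) → ends 50
total 50 bytes, alignment 2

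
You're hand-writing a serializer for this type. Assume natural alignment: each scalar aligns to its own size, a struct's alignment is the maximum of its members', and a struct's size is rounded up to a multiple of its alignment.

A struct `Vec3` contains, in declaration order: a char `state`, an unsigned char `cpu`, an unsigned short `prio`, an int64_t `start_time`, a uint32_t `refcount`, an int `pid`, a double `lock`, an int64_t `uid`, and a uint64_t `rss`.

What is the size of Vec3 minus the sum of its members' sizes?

4

state at 0 (size 1, align 1) → ends 1
cpu at 1 (size 1, align 1) → ends 2
prio at 2 (size 2, align 2) → ends 4
pad 4 to align 8 for start_time
start_time at 8 (size 8, align 8) → ends 16
refcount at 16 (size 4, align 4) → ends 20
pid at 20 (size 4, align 4) → ends 24
lock at 24 (size 8, align 8) → ends 32
uid at 32 (size 8, align 8) → ends 40
rss at 40 (size 8, align 8) → ends 48
total 48 bytes, alignment 8
data bytes 44, size 48 → padding 4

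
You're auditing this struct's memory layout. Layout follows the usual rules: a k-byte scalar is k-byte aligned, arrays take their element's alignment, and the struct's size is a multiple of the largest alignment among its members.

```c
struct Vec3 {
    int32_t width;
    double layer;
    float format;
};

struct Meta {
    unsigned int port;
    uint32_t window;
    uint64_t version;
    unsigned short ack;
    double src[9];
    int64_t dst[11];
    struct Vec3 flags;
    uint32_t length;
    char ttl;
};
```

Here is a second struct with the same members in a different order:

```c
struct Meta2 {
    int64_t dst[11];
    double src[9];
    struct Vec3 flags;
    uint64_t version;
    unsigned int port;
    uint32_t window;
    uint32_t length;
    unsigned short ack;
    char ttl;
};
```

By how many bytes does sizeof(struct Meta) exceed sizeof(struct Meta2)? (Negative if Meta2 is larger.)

8

Vec3: @0: width [4B, align 4] → 4; +4 pad (align 8); @8: layer [8B, align 8] → 16; @16: format [4B, align 4] → 20; +4 tail pad (align 8); size 24, align 8
@0: port [4B, align 4] → 4
@4: window [4B, align 4] → 8
@8: version [8B, align 8] → 16
@16: ack [2B, align 2] → 18
+6 pad (align 8)
@24: src [72B, align 8] → 96
@96: dst [88B, align 8] → 184
@184: flags [24B, align 8] → 208
@208: length [4B, align 4] → 212
@212: ttl [1B, align 1] → 213
+3 tail pad (align 8)
size 216, align 8
— Meta2 —
@0: dst [88B, align 8] → 88
@88: src [72B, align 8] → 160
@160: flags [24B, align 8] → 184
@184: version [8B, align 8] → 192
@192: port [4B, align 4] → 196
@196: window [4B, align 4] → 200
@200: length [4B, align 4] → 204
@204: ack [2B, align 2] → 206
@206: ttl [1B, align 1] → 207
+1 tail pad (align 8)
size 208, align 8
216 − 208 = 8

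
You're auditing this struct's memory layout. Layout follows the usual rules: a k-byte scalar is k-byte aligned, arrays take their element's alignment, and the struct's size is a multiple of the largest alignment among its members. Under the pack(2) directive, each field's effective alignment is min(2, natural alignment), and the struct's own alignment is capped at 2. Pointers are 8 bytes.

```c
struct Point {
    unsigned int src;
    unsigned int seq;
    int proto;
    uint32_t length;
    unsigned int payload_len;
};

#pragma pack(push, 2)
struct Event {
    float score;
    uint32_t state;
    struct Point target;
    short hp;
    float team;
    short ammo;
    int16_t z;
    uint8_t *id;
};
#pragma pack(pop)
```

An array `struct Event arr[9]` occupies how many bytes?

414

Point: src at 0 (size 4, align 4) → ends 4; seq at 4 (size 4, align 4) → ends 8; proto at 8 (size 4, align 4) → ends 12; length at 12 (size 4, align 4) → ends 16; payload_len at 16 (size 4, align 4) → ends 20; total 20 bytes, alignment 4
score at 0 (size 4, align 2) → ends 4
state at 4 (size 4, align 2) → ends 8
target at 8 (size 20, align 2) → ends 28
hp at 28 (size 2, align 2) → ends 30
team at 30 (size 4, align 2) → ends 34
ammo at 34 (size 2, align 2) → ends 36
z at 36 (size 2, align 2) → ends 38
id at 38 (size 8, align 2) → ends 46
total 46 bytes, alignment 2
array of 9: 9 × 46 = 414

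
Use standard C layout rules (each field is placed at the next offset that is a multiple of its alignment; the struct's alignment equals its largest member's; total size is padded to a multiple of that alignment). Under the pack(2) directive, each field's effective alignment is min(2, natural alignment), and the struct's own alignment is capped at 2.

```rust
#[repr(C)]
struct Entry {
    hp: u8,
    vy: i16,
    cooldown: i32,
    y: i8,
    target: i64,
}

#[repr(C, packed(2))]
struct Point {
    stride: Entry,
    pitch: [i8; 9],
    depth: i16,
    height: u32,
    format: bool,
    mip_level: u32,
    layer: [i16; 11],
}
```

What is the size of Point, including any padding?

68 bytes

Entry: 0..1  hp  (1B, 1-aligned); 1..2  -- padding (1B); 2..4  vy  (2B, 2-aligned); 4..8  cooldown  (4B, 4-aligned); 8..9  y  (1B, 1-aligned); 9..16  -- padding (7B); 16..24  target  (8B, 8-aligned); sizeof = 24, alignof = 8
0..24  stride  (24B, 2-aligned)
24..33  pitch  (9B, 1-aligned)
33..34  -- padding (1B)
34..36  depth  (2B, 2-aligned)
36..40  height  (4B, 2-aligned)
40..41  format  (1B, 1-aligned)
41..42  -- padding (1B)
42..46  mip_level  (4B, 2-aligned)
46..68  layer  (22B, 2-aligned)
sizeof = 68, alignof = 2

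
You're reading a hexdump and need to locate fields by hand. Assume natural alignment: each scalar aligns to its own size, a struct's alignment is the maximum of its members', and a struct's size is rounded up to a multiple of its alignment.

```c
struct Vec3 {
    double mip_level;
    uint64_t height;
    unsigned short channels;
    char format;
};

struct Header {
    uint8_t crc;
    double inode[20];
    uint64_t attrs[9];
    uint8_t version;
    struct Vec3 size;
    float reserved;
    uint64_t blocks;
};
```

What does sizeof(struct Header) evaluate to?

288 bytes

Vec3: @0: mip_level [8B, align 8] → 8; @8: height [8B, align 8] → 16; @16: channels [2B, align 2] → 18; @18: format [1B, align 1] → 19; +5 tail pad (align 8); size 24, align 8
@0: crc [1B, align 1] → 1
+7 pad (align 8)
@8: inode [160B, align 8] → 168
@168: attrs [72B, align 8] → 240
@240: version [1B, align 1] → 241
+7 pad (align 8)
@248: size [24B, align 8] → 272
@272: reserved [4B, align 4] → 276
+4 pad (align 8)
@280: blocks [8B, align 8] → 288
size 288, align 8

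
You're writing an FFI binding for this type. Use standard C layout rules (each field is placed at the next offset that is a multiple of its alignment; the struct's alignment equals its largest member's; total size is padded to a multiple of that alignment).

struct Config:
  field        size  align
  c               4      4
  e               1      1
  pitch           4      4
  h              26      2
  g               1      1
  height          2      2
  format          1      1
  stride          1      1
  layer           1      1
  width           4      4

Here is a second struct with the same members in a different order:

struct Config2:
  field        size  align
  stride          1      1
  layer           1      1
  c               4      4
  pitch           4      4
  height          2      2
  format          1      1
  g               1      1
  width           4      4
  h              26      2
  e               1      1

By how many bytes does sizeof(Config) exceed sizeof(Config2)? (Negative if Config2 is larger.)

4

@0: c [4B, align 4] → 4
@4: e [1B, align 1] → 5
+3 pad (align 4)
@8: pitch [4B, align 4] → 12
@12: h [26B, align 2] → 38
@38: g [1B, align 1] → 39
+1 pad (align 2)
@40: height [2B, align 2] → 42
@42: format [1B, align 1] → 43
@43: stride [1B, align 1] → 44
@44: layer [1B, align 1] → 45
+3 pad (align 4)
@48: width [4B, align 4] → 52
size 52, align 4
— Config2 —
@0: stride [1B, align 1] → 1
@1: layer [1B, align 1] → 2
+2 pad (align 4)
@4: c [4B, align 4] → 8
@8: pitch [4B, align 4] → 12
@12: height [2B, align 2] → 14
@14: format [1B, align 1] → 15
@15: g [1B, align 1] → 16
@16: width [4B, align 4] → 20
@20: h [26B, align 2] → 46
@46: e [1B, align 1] → 47
+1 tail pad (align 4)
size 48, align 4
52 − 48 = 4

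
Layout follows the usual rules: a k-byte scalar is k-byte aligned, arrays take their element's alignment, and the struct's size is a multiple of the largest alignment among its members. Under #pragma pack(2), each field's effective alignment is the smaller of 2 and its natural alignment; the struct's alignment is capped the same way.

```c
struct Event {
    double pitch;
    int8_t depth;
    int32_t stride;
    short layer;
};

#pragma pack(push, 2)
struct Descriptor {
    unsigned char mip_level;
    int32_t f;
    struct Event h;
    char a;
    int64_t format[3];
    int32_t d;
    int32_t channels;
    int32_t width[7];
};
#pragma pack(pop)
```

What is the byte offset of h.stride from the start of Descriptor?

Event: @0: pitch [8B, align 8] → 8; @8: depth [1B, align 1] → 9; +3 pad (align 4); @12: stride [4B, align 4] → 16; @16: layer [2B, align 2] → 18; +6 tail pad (align 8); size 24, align 8
@0: mip_level [1B, align 1] → 1
+1 pad (align 2)
@2: f [4B, align 2] → 6
@6: h [24B, align 2] → 30
within Event: stride at 12
6 + 12 = 18

18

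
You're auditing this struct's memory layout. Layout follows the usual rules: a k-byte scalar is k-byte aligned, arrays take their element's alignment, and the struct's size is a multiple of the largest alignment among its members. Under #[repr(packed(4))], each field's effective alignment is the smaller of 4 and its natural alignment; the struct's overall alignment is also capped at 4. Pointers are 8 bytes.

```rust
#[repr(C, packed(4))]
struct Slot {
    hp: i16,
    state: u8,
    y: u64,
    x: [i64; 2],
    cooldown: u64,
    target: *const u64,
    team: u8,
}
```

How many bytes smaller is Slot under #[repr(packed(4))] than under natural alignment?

natural layout:
  hp at 0 (size 2, align 2) → ends 2
  state at 2 (size 1, align 1) → ends 3
  pad 5 to align 8 for y
  y at 8 (size 8, align 8) → ends 16
  x at 16 (size 16, align 8) → ends 32
  cooldown at 32 (size 8, align 8) → ends 40
  target at 40 (size 8, align 8) → ends 48
  team at 48 (size 1, align 1) → ends 49
  tail pad 7 to reach multiple of 8
  total 56 bytes, alignment 8
packed(4) layout:
  hp at 0 (size 2, align 2) → ends 2
  state at 2 (size 1, align 1) → ends 3
  pad 1 to align 4 for y
  y at 4 (size 8, align 4) → ends 12
  x at 12 (size 16, align 4) → ends 28
  cooldown at 28 (size 8, align 4) → ends 36
  target at 36 (size 8, align 4) → ends 44
  team at 44 (size 1, align 1) → ends 45
  tail pad 3 to reach multiple of 4
  total 48 bytes, alignment 4
56 − 48 = 8

8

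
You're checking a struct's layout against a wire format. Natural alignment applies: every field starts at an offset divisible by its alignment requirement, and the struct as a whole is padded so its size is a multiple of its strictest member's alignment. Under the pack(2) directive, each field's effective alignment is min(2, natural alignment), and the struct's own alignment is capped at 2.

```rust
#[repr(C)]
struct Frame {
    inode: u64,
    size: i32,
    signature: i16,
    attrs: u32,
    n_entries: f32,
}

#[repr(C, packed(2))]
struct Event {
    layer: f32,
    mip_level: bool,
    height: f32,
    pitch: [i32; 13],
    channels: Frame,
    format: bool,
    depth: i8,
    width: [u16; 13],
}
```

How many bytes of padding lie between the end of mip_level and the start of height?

1

Frame: @0: inode [8B, align 8] → 8; @8: size [4B, align 4] → 12; @12: signature [2B, align 2] → 14; +2 pad (align 4); @16: attrs [4B, align 4] → 20; @20: n_entries [4B, align 4] → 24; size 24, align 8
@0: layer [4B, align 2] → 4
@4: mip_level [1B, align 1] → 5
+1 pad (align 2)
@6: height [4B, align 2] → 10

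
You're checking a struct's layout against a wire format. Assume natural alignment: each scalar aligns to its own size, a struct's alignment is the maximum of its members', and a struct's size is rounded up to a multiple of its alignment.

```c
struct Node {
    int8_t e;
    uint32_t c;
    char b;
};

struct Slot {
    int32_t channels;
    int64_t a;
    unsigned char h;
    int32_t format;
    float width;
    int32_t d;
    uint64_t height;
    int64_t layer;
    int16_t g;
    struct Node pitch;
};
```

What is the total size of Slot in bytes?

64 bytes

Node: 0..1  e  (1B, 1-aligned); 1..4  -- padding (3B); 4..8  c  (4B, 4-aligned); 8..9  b  (1B, 1-aligned); 9..12  -- tail padding (3B); sizeof = 12, alignof = 4
0..4  channels  (4B, 4-aligned)
4..8  -- padding (4B)
8..16  a  (8B, 8-aligned)
16..17  h  (1B, 1-aligned)
17..20  -- padding (3B)
20..24  format  (4B, 4-aligned)
24..28  width  (4B, 4-aligned)
28..32  d  (4B, 4-aligned)
32..40  height  (8B, 8-aligned)
40..48  layer  (8B, 8-aligned)
48..50  g  (2B, 2-aligned)
50..52  -- padding (2B)
52..64  pitch  (12B, 4-aligned)
sizeof = 64, alignof = 8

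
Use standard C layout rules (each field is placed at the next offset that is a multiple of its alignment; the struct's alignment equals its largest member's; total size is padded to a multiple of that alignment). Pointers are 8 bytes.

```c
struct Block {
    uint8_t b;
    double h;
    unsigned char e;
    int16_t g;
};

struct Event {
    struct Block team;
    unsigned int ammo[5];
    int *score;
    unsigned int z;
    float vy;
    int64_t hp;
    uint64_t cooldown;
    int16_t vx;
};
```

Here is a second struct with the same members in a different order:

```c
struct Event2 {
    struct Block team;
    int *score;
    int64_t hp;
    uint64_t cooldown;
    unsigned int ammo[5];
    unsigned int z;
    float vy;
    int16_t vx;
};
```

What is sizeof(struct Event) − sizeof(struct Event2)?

Block: b at 0 (size 1, align 1) → ends 1; pad 7 to align 8 for h; h at 8 (size 8, align 8) → ends 16; e at 16 (size 1, align 1) → ends 17; pad 1 to align 2 for g; g at 18 (size 2, align 2) → ends 20; tail pad 4 to reach multiple of 8; total 24 bytes, alignment 8
team at 0 (size 24, align 8) → ends 24
ammo at 24 (size 20, align 4) → ends 44
pad 4 to align 8 for score
score at 48 (size 8, align 8) → ends 56
z at 56 (size 4, align 4) → ends 60
vy at 60 (size 4, align 4) → ends 64
hp at 64 (size 8, align 8) → ends 72
cooldown at 72 (size 8, align 8) → ends 80
vx at 80 (size 2, align 2) → ends 82
tail pad 6 to reach multiple of 8
total 88 bytes, alignment 8
— Event2 —
team at 0 (size 24, align 8) → ends 24
score at 24 (size 8, align 8) → ends 32
hp at 32 (size 8, align 8) → ends 40
cooldown at 40 (size 8, align 8) → ends 48
ammo at 48 (size 20, align 4) → ends 68
z at 68 (size 4, align 4) → ends 72
vy at 72 (size 4, align 4) → ends 76
vx at 76 (size 2, align 2) → ends 78
tail pad 2 to reach multiple of 8
total 80 bytes, alignment 8
88 − 80 = 8

8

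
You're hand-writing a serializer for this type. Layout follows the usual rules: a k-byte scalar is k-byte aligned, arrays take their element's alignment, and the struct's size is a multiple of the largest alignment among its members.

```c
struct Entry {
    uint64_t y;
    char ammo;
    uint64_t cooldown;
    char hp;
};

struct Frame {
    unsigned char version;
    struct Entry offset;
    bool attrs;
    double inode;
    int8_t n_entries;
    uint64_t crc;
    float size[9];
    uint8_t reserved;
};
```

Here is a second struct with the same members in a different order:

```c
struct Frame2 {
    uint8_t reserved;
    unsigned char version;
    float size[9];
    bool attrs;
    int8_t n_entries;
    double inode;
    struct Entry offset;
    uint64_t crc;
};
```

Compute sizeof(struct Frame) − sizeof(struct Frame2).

Entry: y at 0 (size 8, align 8) → ends 8; ammo at 8 (size 1, align 1) → ends 9; pad 7 to align 8 for cooldown; cooldown at 16 (size 8, align 8) → ends 24; hp at 24 (size 1, align 1) → ends 25; tail pad 7 to reach multiple of 8; total 32 bytes, alignment 8
version at 0 (size 1, align 1) → ends 1
pad 7 to align 8 for offset
offset at 8 (size 32, align 8) → ends 40
attrs at 40 (size 1, align 1) → ends 41
pad 7 to align 8 for inode
inode at 48 (size 8, align 8) → ends 56
n_entries at 56 (size 1, align 1) → ends 57
pad 7 to align 8 for crc
crc at 64 (size 8, align 8) → ends 72
size at 72 (size 36, align 4) → ends 108
reserved at 108 (size 1, align 1) → ends 109
tail pad 3 to reach multiple of 8
total 112 bytes, alignment 8
— Frame2 —
reserved at 0 (size 1, align 1) → ends 1
version at 1 (size 1, align 1) → ends 2
pad 2 to align 4 for size
size at 4 (size 36, align 4) → ends 40
attrs at 40 (size 1, align 1) → ends 41
n_entries at 41 (size 1, align 1) → ends 42
pad 6 to align 8 for inode
inode at 48 (size 8, align 8) → ends 56
offset at 56 (size 32, align 8) → ends 88
crc at 88 (size 8, align 8) → ends 96
total 96 bytes, alignment 8
112 − 96 = 16

16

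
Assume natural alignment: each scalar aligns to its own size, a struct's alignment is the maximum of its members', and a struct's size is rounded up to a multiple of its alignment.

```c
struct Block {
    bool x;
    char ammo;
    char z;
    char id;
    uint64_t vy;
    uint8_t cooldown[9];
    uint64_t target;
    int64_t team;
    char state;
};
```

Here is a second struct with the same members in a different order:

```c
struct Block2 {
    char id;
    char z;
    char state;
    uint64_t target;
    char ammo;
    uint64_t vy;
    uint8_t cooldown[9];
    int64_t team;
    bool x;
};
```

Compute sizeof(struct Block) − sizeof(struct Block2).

-8

x at 0 (size 1, align 1) → ends 1
ammo at 1 (size 1, align 1) → ends 2
z at 2 (size 1, align 1) → ends 3
id at 3 (size 1, align 1) → ends 4
pad 4 to align 8 for vy
vy at 8 (size 8, align 8) → ends 16
cooldown at 16 (size 9, align 1) → ends 25
pad 7 to align 8 for target
target at 32 (size 8, align 8) → ends 40
team at 40 (size 8, align 8) → ends 48
state at 48 (size 1, align 1) → ends 49
tail pad 7 to reach multiple of 8
total 56 bytes, alignment 8
— Block2 —
id at 0 (size 1, align 1) → ends 1
z at 1 (size 1, align 1) → ends 2
state at 2 (size 1, align 1) → ends 3
pad 5 to align 8 for target
target at 8 (size 8, align 8) → ends 16
ammo at 16 (size 1, align 1) → ends 17
pad 7 to align 8 for vy
vy at 24 (size 8, align 8) → ends 32
cooldown at 32 (size 9, align 1) → ends 41
pad 7 to align 8 for team
team at 48 (size 8, align 8) → ends 56
x at 56 (size 1, align 1) → ends 57
tail pad 7 to reach multiple of 8
total 64 bytes, alignment 8
56 − 64 = -8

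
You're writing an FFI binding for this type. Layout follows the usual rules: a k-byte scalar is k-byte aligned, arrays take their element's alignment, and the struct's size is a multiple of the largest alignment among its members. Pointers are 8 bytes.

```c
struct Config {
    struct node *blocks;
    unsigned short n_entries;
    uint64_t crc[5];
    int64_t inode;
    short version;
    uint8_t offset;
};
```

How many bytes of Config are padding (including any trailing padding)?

0..8  blocks  (8B, 8-aligned)
8..10  n_entries  (2B, 2-aligned)
10..16  -- padding (6B)
16..56  crc  (40B, 8-aligned)
56..64  inode  (8B, 8-aligned)
64..66  version  (2B, 2-aligned)
66..67  offset  (1B, 1-aligned)
67..72  -- tail padding (5B)
sizeof = 72, alignof = 8
data bytes 61, size 72 → padding 11

11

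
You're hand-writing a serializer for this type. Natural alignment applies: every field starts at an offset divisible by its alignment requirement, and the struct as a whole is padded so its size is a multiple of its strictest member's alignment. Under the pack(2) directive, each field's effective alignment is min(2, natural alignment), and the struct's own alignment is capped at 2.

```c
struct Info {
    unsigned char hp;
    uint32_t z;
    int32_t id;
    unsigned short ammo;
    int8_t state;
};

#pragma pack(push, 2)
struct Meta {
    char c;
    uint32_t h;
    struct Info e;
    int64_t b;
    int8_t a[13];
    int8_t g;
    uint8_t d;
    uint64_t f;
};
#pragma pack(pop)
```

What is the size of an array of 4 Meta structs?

216

Info: @0: hp [1B, align 1] → 1; +3 pad (align 4); @4: z [4B, align 4] → 8; @8: id [4B, align 4] → 12; @12: ammo [2B, align 2] → 14; @14: state [1B, align 1] → 15; +1 tail pad (align 4); size 16, align 4
@0: c [1B, align 1] → 1
+1 pad (align 2)
@2: h [4B, align 2] → 6
@6: e [16B, align 2] → 22
@22: b [8B, align 2] → 30
@30: a [13B, align 1] → 43
@43: g [1B, align 1] → 44
@44: d [1B, align 1] → 45
+1 pad (align 2)
@46: f [8B, align 2] → 54
size 54, align 2
array of 4: 4 × 54 = 216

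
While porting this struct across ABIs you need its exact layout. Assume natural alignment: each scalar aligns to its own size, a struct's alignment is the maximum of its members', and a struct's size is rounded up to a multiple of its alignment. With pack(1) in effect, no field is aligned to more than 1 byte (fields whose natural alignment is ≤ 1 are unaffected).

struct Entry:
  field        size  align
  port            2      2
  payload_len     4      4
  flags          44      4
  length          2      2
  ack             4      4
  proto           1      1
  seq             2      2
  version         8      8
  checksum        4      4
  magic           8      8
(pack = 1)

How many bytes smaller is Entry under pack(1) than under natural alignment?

natural layout:
  port at 0 (size 2, align 2) → ends 2
  pad 2 to align 4 for payload_len
  payload_len at 4 (size 4, align 4) → ends 8
  flags at 8 (size 44, align 4) → ends 52
  length at 52 (size 2, align 2) → ends 54
  pad 2 to align 4 for ack
  ack at 56 (size 4, align 4) → ends 60
  proto at 60 (size 1, align 1) → ends 61
  pad 1 to align 2 for seq
  seq at 62 (size 2, align 2) → ends 64
  version at 64 (size 8, align 8) → ends 72
  checksum at 72 (size 4, align 4) → ends 76
  pad 4 to align 8 for magic
  magic at 80 (size 8, align 8) → ends 88
  total 88 bytes, alignment 8
packed(1) layout:
  port at 0 (size 2, align 1) → ends 2
  payload_len at 2 (size 4, align 1) → ends 6
  flags at 6 (size 44, align 1) → ends 50
  length at 50 (size 2, align 1) → ends 52
  ack at 52 (size 4, align 1) → ends 56
  proto at 56 (size 1, align 1) → ends 57
  seq at 57 (size 2, align 1) → ends 59
  version at 59 (size 8, align 1) → ends 67
  checksum at 67 (size 4, align 1) → ends 71
  magic at 71 (size 8, align 1) → ends 79
  total 79 bytes, alignment 1
88 − 79 = 9

9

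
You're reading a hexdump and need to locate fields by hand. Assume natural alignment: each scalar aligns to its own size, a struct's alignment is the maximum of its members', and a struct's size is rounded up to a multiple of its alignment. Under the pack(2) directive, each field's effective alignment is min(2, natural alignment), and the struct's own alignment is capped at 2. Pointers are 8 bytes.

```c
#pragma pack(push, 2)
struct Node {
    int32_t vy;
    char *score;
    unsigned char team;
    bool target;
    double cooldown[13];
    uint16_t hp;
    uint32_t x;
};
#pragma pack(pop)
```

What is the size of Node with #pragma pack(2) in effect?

0..4  vy  (4B, 2-aligned)
4..12  score  (8B, 2-aligned)
12..13  team  (1B, 1-aligned)
13..14  target  (1B, 1-aligned)
14..118  cooldown  (104B, 2-aligned)
118..120  hp  (2B, 2-aligned)
120..124  x  (4B, 2-aligned)
sizeof = 124, alignof = 2

124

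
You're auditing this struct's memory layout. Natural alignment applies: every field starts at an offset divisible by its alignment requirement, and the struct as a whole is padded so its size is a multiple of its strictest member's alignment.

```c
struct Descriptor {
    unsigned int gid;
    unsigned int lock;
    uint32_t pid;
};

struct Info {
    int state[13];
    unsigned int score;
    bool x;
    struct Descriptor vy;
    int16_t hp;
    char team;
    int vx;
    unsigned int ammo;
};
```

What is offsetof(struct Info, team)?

74

Descriptor: gid at 0 (size 4, align 4) → ends 4; lock at 4 (size 4, align 4) → ends 8; pid at 8 (size 4, align 4) → ends 12; total 12 bytes, alignment 4
state at 0 (size 52, align 4) → ends 52
score at 52 (size 4, align 4) → ends 56
x at 56 (size 1, align 1) → ends 57
pad 3 to align 4 for vy
vy at 60 (size 12, align 4) → ends 72
hp at 72 (size 2, align 2) → ends 74
team at 74 (size 1, align 1) → ends 75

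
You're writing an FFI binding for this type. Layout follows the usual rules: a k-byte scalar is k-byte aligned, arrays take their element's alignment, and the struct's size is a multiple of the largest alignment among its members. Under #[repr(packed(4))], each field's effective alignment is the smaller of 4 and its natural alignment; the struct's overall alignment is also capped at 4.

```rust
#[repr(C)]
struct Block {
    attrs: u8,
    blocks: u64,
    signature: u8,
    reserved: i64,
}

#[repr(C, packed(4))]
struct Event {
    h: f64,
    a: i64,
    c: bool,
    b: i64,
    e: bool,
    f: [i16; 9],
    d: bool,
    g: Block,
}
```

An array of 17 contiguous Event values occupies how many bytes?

1428

Block: attrs at 0 (size 1, align 1) → ends 1; pad 7 to align 8 for blocks; blocks at 8 (size 8, align 8) → ends 16; signature at 16 (size 1, align 1) → ends 17; pad 7 to align 8 for reserved; reserved at 24 (size 8, align 8) → ends 32; total 32 bytes, alignment 8
h at 0 (size 8, align 4) → ends 8
a at 8 (size 8, align 4) → ends 16
c at 16 (size 1, align 1) → ends 17
pad 3 to align 4 for b
b at 20 (size 8, align 4) → ends 28
e at 28 (size 1, align 1) → ends 29
pad 1 to align 2 for f
f at 30 (size 18, align 2) → ends 48
d at 48 (size 1, align 1) → ends 49
pad 3 to align 4 for g
g at 52 (size 32, align 4) → ends 84
total 84 bytes, alignment 4
array of 17: 17 × 84 = 1428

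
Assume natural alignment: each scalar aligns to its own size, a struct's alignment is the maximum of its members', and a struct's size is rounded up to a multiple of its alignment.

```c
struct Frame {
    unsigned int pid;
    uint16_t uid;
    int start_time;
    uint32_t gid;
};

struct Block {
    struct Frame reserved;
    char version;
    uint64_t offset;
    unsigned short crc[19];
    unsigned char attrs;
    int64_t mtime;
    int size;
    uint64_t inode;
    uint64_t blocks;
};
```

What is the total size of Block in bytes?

Frame: @0: pid [4B, align 4] → 4; @4: uid [2B, align 2] → 6; +2 pad (align 4); @8: start_time [4B, align 4] → 12; @12: gid [4B, align 4] → 16; size 16, align 4
@0: reserved [16B, align 4] → 16
@16: version [1B, align 1] → 17
+7 pad (align 8)
@24: offset [8B, align 8] → 32
@32: crc [38B, align 2] → 70
@70: attrs [1B, align 1] → 71
+1 pad (align 8)
@72: mtime [8B, align 8] → 80
@80: size [4B, align 4] → 84
+4 pad (align 8)
@88: inode [8B, align 8] → 96
@96: blocks [8B, align 8] → 104
size 104, align 8

104 bytes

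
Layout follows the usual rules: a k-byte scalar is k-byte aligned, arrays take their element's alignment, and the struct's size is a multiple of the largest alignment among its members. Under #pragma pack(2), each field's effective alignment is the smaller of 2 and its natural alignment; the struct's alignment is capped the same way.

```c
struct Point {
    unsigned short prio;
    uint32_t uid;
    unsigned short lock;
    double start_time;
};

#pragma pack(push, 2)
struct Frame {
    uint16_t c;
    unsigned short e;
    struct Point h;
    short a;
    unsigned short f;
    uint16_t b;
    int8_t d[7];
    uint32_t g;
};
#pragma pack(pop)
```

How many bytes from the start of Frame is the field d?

Point: prio at 0 (size 2, align 2) → ends 2; pad 2 to align 4 for uid; uid at 4 (size 4, align 4) → ends 8; lock at 8 (size 2, align 2) → ends 10; pad 6 to align 8 for start_time; start_time at 16 (size 8, align 8) → ends 24; total 24 bytes, alignment 8
c at 0 (size 2, align 2) → ends 2
e at 2 (size 2, align 2) → ends 4
h at 4 (size 24, align 2) → ends 28
a at 28 (size 2, align 2) → ends 30
f at 30 (size 2, align 2) → ends 32
b at 32 (size 2, align 2) → ends 34
d at 34 (size 7, align 1) → ends 41

34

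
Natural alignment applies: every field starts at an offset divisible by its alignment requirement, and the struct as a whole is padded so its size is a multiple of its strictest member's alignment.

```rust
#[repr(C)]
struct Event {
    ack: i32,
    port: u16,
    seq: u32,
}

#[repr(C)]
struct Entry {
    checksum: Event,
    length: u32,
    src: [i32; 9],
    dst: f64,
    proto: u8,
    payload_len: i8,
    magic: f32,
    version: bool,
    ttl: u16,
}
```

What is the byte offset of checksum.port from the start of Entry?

4

Event: @0: ack [4B, align 4] → 4; @4: port [2B, align 2] → 6; +2 pad (align 4); @8: seq [4B, align 4] → 12; size 12, align 4
@0: checksum [12B, align 4] → 12
within Event: port at 4
0 + 4 = 4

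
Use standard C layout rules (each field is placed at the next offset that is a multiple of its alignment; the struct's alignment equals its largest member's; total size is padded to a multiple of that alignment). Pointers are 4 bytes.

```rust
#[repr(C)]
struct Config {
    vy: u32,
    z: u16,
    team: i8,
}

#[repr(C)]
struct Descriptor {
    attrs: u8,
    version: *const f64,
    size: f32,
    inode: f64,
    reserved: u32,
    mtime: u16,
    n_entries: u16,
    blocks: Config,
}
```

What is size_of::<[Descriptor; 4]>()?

Config: 0..4  vy  (4B, 4-aligned); 4..6  z  (2B, 2-aligned); 6..7  team  (1B, 1-aligned); 7..8  -- tail padding (1B); sizeof = 8, alignof = 4
0..1  attrs  (1B, 1-aligned)
1..4  -- padding (3B)
4..8  version  (4B, 4-aligned)
8..12  size  (4B, 4-aligned)
12..16  -- padding (4B)
16..24  inode  (8B, 8-aligned)
24..28  reserved  (4B, 4-aligned)
28..30  mtime  (2B, 2-aligned)
30..32  n_entries  (2B, 2-aligned)
32..40  blocks  (8B, 4-aligned)
sizeof = 40, alignof = 8
array of 4: 4 × 40 = 160

160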